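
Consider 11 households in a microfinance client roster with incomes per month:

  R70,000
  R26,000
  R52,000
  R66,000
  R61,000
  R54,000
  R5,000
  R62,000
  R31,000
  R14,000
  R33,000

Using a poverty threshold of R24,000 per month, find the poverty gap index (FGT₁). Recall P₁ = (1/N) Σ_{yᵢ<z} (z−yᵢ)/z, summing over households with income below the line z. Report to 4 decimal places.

Below the line: R5,000, R14,000 (q = 2 of N = 11).
Relative gaps: (24000−5000)/24000 = 0.7917; (24000−14000)/24000 = 0.4167.
Σ = 1.208333. Dividing by the full population N = 11 gives P₁ = 0.1098.

0.1098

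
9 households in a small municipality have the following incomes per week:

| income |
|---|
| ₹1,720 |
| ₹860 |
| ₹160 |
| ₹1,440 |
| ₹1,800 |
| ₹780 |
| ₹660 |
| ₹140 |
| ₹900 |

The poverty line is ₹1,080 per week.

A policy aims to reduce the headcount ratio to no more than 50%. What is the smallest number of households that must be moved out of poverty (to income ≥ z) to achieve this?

Currently q = 6 of N = 9 are below the line (H = 0.667).
A headcount ratio of at most 50% allows at most ⌊0.50 × 9⌋ = 4 poor households.
So at least 6 − 4 = 2 must be lifted.

2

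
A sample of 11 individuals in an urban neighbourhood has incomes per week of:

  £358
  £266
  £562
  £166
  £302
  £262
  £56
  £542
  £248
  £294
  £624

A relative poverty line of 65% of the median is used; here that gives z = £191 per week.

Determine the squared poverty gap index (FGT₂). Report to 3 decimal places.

0.047

Incomes under z: £56, £166 (q = 2 of N = 11).
Gap ratios (z−y)/z: (191−56)/191 = 0.7068; (191−166)/191 = 0.1309.
Squared: 0.4996; 0.0171.
Sum = 0.516707; P₂ = 0.516707 / 11 = 0.047.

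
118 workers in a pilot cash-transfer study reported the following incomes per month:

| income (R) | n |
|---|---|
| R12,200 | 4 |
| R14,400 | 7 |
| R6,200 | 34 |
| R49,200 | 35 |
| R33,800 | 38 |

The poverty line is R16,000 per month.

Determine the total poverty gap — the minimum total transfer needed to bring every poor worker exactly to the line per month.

Below the line: 34×R6,200, 4×R12,200, 7×R14,400 (q = 45 of N = 118).
Individual gaps: 34×(16000−6200) = 333200; 4×(16000−12200) = 15200; 7×(16000−14400) = 11200.
Aggregate gap = R359,600.

R359,600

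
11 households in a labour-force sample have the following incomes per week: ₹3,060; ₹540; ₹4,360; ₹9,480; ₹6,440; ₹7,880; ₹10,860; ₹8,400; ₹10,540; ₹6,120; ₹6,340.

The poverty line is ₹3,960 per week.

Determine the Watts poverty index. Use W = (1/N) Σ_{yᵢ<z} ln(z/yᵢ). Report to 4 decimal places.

Below the line: ₹540, ₹3,060 (q = 2 of N = 11).
Log shortfalls: ln(3960/540) = 1.9924; ln(3960/3060) = 0.2578.
W = 2.250259 / 11 = 0.2046.

0.2046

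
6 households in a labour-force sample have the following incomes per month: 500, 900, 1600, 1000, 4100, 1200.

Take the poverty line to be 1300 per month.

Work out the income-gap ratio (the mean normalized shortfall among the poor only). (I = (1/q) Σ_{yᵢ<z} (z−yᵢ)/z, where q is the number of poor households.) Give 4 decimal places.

0.3077

Incomes under z: 500, 900, 1000, 1200 (q = 4 of N = 6).
Shortfall ratios (z−y)/z: 0.6154, 0.3077, 0.2308, 0.0769; sum = 1.230769.
The income-gap ratio divides by q (the poor only): 1.230769 / 4 = 0.3077.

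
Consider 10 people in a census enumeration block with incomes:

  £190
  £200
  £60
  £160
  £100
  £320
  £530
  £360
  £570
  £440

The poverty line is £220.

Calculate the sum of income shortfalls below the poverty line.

Below the line: £60, £100, £160, £190, £200 (q = 5 of N = 10).
Individual gaps: 220−60 = 160; 220−100 = 120; 220−160 = 60; 220−190 = 30; 220−200 = 20.
Aggregate gap = £390.

£390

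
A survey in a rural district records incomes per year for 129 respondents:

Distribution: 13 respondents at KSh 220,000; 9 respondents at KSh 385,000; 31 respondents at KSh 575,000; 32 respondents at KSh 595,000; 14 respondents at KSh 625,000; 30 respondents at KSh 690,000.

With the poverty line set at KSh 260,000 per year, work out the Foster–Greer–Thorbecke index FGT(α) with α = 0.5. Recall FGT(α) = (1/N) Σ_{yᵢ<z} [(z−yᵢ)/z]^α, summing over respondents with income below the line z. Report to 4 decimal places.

Incomes under z: 13×KSh 220,000 (q = 13 of N = 129).
Relative gaps: (260000−220000)/260000 = 0.1538 (×13).
Raised to α = 0.5: 0.39223 (×13).
Sum = 5.099020; FGT(0.5) = 5.099020 / 129 = 0.0395.

0.0395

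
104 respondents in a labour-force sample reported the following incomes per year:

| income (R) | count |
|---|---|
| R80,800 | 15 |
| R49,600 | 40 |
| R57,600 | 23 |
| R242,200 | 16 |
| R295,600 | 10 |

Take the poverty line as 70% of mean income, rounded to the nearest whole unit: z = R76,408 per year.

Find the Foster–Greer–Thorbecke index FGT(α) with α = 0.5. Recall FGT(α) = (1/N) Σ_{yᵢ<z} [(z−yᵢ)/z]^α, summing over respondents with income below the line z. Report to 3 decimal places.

Below z: 40×R49,600, 23×R57,600 (q = 63 of N = 104).
Normalized shortfalls: (76408−49600)/76408 = 0.3509 (×40); (76408−57600)/76408 = 0.2462 (×23).
Raised to α = 0.5: 0.59233 (×40); 0.49614 (×23).
Sum = 35.104307; FGT(0.5) = 35.104307 / 104 = 0.338.

0.338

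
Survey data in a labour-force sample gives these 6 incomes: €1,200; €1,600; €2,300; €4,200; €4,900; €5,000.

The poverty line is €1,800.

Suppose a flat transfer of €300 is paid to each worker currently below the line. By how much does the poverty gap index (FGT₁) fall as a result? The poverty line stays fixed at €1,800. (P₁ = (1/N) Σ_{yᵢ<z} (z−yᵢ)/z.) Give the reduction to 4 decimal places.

Before: below the line — €1,200, €1,600; poverty gap index (FGT₁) = 0.074074.
After the €300 transfer: below the line — €1,500; poverty gap index (FGT₁) = 0.027778.
Reduction = 0.074074 − 0.027778 = 0.0463.

0.0463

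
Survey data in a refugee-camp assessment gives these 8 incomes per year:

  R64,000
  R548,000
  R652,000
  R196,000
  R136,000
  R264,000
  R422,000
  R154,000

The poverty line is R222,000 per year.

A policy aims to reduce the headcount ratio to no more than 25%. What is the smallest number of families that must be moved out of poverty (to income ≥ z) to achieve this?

Currently q = 4 of N = 8 are below the line (H = 0.500).
A headcount ratio of at most 25% allows at most ⌊0.25 × 8⌋ = 2 poor families.
So at least 4 − 2 = 2 must be lifted.

2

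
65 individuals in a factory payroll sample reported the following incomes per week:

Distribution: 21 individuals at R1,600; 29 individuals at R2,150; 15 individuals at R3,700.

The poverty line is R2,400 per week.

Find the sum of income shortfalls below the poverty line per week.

Incomes under z: 21×R1,600, 29×R2,150 (q = 50 of N = 65).
Individual gaps: 21×(2400−1600) = 16800; 29×(2400−2150) = 7250.
Aggregate gap = R24,050.

R24,050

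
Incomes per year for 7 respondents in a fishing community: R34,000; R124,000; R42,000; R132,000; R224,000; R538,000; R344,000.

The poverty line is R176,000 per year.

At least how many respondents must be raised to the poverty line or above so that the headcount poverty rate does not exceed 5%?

4

Currently q = 4 of N = 7 are below the line (H = 0.571).
A headcount ratio of at most 5% allows at most ⌊0.05 × 7⌋ = 0 poor respondents.
So at least 4 − 0 = 4 must be lifted.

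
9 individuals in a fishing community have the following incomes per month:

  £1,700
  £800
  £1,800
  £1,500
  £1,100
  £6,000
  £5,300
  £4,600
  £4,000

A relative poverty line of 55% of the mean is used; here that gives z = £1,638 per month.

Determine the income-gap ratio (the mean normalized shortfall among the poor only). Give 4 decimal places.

Incomes under z: £800, £1,100, £1,500 (q = 3 of N = 9).
Relative gaps: 0.5116, 0.3284, 0.0842; sum = 0.924298.
I averages over the q = 3 poor units only: 0.924298 / 3 = 0.3081.

0.3081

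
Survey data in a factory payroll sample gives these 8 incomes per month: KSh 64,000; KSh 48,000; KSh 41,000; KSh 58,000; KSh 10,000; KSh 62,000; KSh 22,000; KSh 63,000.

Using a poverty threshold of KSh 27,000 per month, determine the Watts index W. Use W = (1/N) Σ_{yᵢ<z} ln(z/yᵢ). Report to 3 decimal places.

0.150

Poor units: KSh 10,000, KSh 22,000 (q = 2 of N = 8).
Log shortfalls: ln(27000/10000) = 0.9933; ln(27000/22000) = 0.2048.
W = 1.198046 / 8 = 0.150.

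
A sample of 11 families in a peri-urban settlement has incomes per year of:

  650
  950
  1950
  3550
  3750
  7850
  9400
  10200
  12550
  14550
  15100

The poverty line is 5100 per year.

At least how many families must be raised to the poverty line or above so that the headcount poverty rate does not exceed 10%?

Currently q = 5 of N = 11 are below the line (H = 0.455).
A headcount ratio of at most 10% allows at most ⌊0.10 × 11⌋ = 1 poor families.
So at least 5 − 1 = 4 must be lifted.

4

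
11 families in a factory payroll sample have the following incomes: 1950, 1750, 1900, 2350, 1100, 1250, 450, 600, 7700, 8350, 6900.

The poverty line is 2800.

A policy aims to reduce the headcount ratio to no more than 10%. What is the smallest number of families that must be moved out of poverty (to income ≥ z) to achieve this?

7

Currently q = 8 of N = 11 are below the line (H = 0.727).
A headcount ratio of at most 10% allows at most ⌊0.10 × 11⌋ = 1 poor families.
So at least 8 − 1 = 7 must be lifted.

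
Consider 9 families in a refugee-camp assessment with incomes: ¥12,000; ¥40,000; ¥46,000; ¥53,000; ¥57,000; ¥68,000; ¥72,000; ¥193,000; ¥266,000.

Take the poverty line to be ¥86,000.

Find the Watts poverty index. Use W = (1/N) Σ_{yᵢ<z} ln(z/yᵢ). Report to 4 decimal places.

0.5187

Below the line: ¥12,000, ¥40,000, ¥46,000, ¥53,000, ¥57,000, ¥68,000, ¥72,000 (q = 7 of N = 9).
ln(z/y) terms: ln(86000/12000) = 1.9694; ln(86000/40000) = 0.7655; ln(86000/46000) = 0.6257; ln(86000/53000) = 0.4841; ln(86000/57000) = 0.4113; ln(86000/68000) = 0.2348; ln(86000/72000) = 0.1777.
W = 4.668487 / 9 = 0.5187.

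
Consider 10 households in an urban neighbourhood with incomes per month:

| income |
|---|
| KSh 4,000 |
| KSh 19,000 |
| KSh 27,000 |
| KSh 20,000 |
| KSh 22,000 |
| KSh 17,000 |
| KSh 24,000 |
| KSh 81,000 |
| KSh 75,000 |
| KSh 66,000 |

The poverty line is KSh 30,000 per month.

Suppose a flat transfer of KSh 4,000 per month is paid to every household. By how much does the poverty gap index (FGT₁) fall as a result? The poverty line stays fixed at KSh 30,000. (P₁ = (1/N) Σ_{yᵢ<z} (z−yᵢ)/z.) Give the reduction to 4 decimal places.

0.0900

Before: below the line — KSh 4,000, KSh 17,000, KSh 19,000, KSh 20,000, KSh 22,000, KSh 24,000, KSh 27,000; poverty gap index (FGT₁) = 0.256667.
After the KSh 4,000 transfer: below the line — KSh 8,000, KSh 21,000, KSh 23,000, KSh 24,000, KSh 26,000, KSh 28,000; poverty gap index (FGT₁) = 0.166667.
Reduction = 0.256667 − 0.166667 = 0.0900.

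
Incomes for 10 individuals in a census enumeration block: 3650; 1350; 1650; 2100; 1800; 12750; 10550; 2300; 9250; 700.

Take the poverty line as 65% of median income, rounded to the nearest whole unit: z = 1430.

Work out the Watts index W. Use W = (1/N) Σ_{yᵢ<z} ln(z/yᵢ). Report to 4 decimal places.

0.0772

Below the line: 700, 1350 (q = 2 of N = 10).
Log shortfalls: ln(1430/700) = 0.7143; ln(1430/1350) = 0.0576.
W = 0.771919 / 10 = 0.0772.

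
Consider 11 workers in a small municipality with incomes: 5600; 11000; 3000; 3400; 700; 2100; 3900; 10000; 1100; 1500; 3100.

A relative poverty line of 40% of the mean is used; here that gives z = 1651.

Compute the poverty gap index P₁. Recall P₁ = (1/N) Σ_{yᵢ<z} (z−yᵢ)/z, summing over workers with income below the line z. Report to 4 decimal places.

Incomes under z: 700, 1100, 1500 (q = 3 of N = 11).
Normalized shortfalls: (1651−700)/1651 = 0.5760; (1651−1100)/1651 = 0.3337; (1651−1500)/1651 = 0.0915.
Sum of shortfalls = 1.001211; P₁ averages over all N: 1.001211 / 11 = 0.0910.

0.0910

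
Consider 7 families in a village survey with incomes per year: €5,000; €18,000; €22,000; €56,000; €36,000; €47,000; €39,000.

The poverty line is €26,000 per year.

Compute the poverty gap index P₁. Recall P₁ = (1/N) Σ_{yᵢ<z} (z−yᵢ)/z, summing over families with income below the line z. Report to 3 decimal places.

Poor units: €5,000, €18,000, €22,000 (q = 3 of N = 7).
Shortfall ratios: (26000−5000)/26000 = 0.8077; (26000−18000)/26000 = 0.3077; (26000−22000)/26000 = 0.1538.
Σ = 1.269231. Dividing by the full population N = 7 gives P₁ = 0.181.

0.181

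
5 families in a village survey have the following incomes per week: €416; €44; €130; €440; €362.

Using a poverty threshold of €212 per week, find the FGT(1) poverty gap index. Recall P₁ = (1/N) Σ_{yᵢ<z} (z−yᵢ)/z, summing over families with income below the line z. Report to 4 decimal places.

0.2358

Poor units: €44, €130 (q = 2 of N = 5).
Normalized shortfalls: (212−44)/212 = 0.7925; (212−130)/212 = 0.3868.
Σ = 1.179245. Dividing by the full population N = 5 gives P₁ = 0.2358.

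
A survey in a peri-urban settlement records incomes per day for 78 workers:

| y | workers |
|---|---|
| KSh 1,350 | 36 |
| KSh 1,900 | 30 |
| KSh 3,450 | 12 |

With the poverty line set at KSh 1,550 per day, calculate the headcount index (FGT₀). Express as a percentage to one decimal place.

36 of the 78 workers have income below KSh 1,550.
H = 36/78 = 46.2%.

46.2%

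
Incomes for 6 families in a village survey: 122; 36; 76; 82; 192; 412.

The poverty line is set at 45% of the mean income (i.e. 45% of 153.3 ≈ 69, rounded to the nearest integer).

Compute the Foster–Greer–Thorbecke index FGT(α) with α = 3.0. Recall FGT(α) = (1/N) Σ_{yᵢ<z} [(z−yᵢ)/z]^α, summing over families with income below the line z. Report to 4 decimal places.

0.0182

Below the line: 36 (q = 1 of N = 6).
Normalized shortfalls: (69−36)/69 = 0.4783.
Raised to α = 3.0: 0.10939.
Sum = 0.109394; FGT(3.0) = 0.109394 / 6 = 0.0182.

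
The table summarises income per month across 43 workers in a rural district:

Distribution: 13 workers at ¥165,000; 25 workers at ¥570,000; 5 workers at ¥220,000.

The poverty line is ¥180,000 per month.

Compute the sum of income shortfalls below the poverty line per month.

Incomes under z: 13×¥165,000 (q = 13 of N = 43).
Individual gaps: 13×(180000−165000) = 195000.
Aggregate gap = ¥195,000.

¥195,000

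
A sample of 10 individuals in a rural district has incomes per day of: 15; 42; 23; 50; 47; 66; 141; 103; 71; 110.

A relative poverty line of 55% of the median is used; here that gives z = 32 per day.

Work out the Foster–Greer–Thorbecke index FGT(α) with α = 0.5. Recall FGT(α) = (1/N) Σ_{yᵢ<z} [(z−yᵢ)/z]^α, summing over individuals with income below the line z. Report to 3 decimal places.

Below the line: 15, 23 (q = 2 of N = 10).
Gap ratios (z−y)/z: (32−15)/32 = 0.5312; (32−23)/32 = 0.2812.
Raised to α = 0.5: 0.72887; 0.53033.
Sum = 1.259199; FGT(0.5) = 1.259199 / 10 = 0.126.

0.126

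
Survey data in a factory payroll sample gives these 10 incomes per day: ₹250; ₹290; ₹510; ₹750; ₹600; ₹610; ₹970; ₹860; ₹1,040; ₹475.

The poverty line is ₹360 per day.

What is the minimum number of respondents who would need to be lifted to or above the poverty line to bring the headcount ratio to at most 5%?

2

2 of the 10 respondents are poor, so H = 2/10 = 0.200.
A headcount ratio of at most 5% allows at most ⌊0.05 × 10⌋ = 0 poor respondents.
So at least 2 − 0 = 2 must be lifted.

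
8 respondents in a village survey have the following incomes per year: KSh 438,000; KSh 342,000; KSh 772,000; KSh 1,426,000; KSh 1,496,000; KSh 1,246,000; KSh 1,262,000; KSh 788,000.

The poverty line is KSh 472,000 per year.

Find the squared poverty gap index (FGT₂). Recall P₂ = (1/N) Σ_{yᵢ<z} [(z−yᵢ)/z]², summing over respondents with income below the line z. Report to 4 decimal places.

Incomes under z: KSh 342,000, KSh 438,000 (q = 2 of N = 8).
Shortfall ratios: (472000−342000)/472000 = 0.2754; (472000−438000)/472000 = 0.0720.
Squared: 0.0759; 0.0052.
Sum = 0.081047; P₂ = 0.081047 / 8 = 0.0101.

0.0101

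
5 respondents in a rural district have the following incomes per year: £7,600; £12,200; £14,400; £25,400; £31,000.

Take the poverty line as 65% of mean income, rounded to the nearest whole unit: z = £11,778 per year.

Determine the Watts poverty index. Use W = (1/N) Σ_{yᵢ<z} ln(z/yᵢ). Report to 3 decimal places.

Poor units: £7,600 (q = 1 of N = 5).
Log shortfalls: ln(11778/7600) = 0.4381.
W = 0.438085 / 5 = 0.088.

0.088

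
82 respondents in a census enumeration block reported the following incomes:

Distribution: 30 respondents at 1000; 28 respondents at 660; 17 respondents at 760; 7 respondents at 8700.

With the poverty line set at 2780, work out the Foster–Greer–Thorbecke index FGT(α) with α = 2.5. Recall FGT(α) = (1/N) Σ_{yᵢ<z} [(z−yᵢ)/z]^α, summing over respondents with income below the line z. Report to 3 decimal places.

Incomes under z: 28×660, 17×760, 30×1000 (q = 75 of N = 82).
Shortfall ratios: (2780−660)/2780 = 0.7626 (×28); (2780−760)/2780 = 0.7266 (×17); (2780−1000)/2780 = 0.6403 (×30).
Raised to α = 2.5: 0.50784 (×28); 0.45006 (×17); 0.32805 (×30).
Sum = 31.711949; FGT(2.5) = 31.711949 / 82 = 0.387.

0.387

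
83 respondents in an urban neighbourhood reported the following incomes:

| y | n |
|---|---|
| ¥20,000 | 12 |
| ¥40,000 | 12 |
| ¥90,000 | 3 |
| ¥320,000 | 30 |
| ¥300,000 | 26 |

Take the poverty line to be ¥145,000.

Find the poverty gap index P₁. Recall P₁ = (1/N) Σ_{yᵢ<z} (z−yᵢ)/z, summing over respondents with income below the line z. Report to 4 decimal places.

0.2430

Below z: 12×¥20,000, 12×¥40,000, 3×¥90,000 (q = 27 of N = 83).
Relative gaps: (145000−20000)/145000 = 0.8621 (×12); (145000−40000)/145000 = 0.7241 (×12); (145000−90000)/145000 = 0.3793 (×3).
Sum of shortfalls = 20.172414; P₁ averages over all N: 20.172414 / 83 = 0.2430.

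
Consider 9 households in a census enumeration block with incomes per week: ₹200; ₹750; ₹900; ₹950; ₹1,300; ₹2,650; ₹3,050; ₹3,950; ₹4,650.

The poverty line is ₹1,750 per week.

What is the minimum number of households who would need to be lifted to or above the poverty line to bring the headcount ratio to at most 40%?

2

Currently q = 5 of N = 9 are below the line (H = 0.556).
A headcount ratio of at most 40% allows at most ⌊0.40 × 9⌋ = 3 poor households.
So at least 5 − 3 = 2 must be lifted.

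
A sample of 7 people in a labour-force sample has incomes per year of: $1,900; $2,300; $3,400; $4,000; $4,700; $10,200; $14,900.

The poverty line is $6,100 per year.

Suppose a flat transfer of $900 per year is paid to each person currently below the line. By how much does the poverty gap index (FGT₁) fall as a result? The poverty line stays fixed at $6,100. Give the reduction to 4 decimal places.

0.1054

Before: below the line — $1,900, $2,300, $3,400, $4,000, $4,700; poverty gap index (FGT₁) = 0.332553.
After the $900 transfer: below the line — $2,800, $3,200, $4,300, $4,900, $5,600; poverty gap index (FGT₁) = 0.227166.
Reduction = 0.332553 − 0.227166 = 0.1054.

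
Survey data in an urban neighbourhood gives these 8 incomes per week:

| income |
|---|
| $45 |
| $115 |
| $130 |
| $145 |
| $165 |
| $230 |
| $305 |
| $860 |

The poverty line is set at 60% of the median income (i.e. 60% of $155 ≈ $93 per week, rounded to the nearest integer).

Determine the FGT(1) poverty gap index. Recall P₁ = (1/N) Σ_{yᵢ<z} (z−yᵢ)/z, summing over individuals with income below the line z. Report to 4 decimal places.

0.0645

Incomes under z: $45 (q = 1 of N = 8).
Relative gaps: (93−45)/93 = 0.5161.
Σ = 0.516129. Dividing by the full population N = 8 gives P₁ = 0.0645.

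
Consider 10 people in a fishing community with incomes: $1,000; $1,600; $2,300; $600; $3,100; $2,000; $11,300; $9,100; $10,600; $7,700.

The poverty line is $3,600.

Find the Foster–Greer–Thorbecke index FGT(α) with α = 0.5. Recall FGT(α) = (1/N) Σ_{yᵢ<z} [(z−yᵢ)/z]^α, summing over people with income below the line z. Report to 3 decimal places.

0.415

Incomes under z: $600, $1,000, $1,600, $2,000, $2,300, $3,100 (q = 6 of N = 10).
Gap ratios (z−y)/z: (3600−600)/3600 = 0.8333; (3600−1000)/3600 = 0.7222; (3600−1600)/3600 = 0.5556; (3600−2000)/3600 = 0.4444; (3600−2300)/3600 = 0.3611; (3600−3100)/3600 = 0.1389.
Raised to α = 0.5: 0.91287; 0.84984; 0.74536; 0.66667; 0.60093; 0.37268.
Sum = 4.148333; FGT(0.5) = 4.148333 / 10 = 0.415.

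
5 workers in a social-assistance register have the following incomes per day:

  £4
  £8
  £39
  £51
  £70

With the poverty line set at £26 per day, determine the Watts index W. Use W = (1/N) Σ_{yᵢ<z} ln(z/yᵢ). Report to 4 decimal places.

Poor units: £4, £8 (q = 2 of N = 5).
Log gaps: ln(26/4) = 1.8718; ln(26/8) = 1.1787.
W = 3.050457 / 5 = 0.6101.

0.6101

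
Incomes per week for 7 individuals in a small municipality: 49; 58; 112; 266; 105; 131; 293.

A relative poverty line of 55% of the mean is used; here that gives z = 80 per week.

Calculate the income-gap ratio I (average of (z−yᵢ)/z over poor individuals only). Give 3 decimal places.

Incomes under z: 49, 58 (q = 2 of N = 7).
Relative gaps: 0.3875, 0.2750; sum = 0.662500.
The income-gap ratio divides by q (the poor only): 0.662500 / 2 = 0.331.

0.331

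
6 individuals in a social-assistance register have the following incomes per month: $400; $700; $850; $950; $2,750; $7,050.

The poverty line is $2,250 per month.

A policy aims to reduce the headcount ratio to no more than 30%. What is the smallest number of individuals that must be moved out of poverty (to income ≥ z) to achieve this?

4 of the 6 individuals are poor, so H = 4/6 = 0.667.
A headcount ratio of at most 30% allows at most ⌊0.30 × 6⌋ = 1 poor individuals.
So at least 4 − 1 = 3 must be lifted.

3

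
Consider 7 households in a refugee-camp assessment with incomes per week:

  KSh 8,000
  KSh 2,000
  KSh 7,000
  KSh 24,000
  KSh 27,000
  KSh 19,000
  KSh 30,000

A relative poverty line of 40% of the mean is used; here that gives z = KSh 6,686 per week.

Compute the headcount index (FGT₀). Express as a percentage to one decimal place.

1 of the 7 households have income below KSh 6,686.
H = 1/7 = 14.3%.

14.3%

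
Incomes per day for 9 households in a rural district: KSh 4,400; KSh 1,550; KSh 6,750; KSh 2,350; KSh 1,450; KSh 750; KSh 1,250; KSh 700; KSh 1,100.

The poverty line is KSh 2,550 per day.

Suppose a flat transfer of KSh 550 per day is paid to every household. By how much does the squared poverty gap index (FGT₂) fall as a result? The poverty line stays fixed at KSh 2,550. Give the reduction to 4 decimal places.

Before: below the line — KSh 700, KSh 750, KSh 1,100, KSh 1,250, KSh 1,450, KSh 1,550, KSh 2,350; squared poverty gap index (FGT₂) = 0.217096.
After the KSh 550 transfer: below the line — KSh 1,250, KSh 1,300, KSh 1,650, KSh 1,800, KSh 2,000, KSh 2,100; squared poverty gap index (FGT₂) = 0.087659.
Reduction = 0.217096 − 0.087659 = 0.1294.

0.1294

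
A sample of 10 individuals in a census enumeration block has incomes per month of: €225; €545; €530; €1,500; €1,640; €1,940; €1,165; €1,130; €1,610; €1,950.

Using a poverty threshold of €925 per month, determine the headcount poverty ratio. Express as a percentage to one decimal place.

3 of the 10 individuals have income below €925.
H = 3/10 = 30.0%.

30.0%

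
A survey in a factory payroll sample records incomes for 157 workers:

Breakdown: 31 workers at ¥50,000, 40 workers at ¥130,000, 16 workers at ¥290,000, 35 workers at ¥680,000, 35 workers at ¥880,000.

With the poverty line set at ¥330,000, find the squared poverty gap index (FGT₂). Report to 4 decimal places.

Below the line: 31×¥50,000, 40×¥130,000, 16×¥290,000 (q = 87 of N = 157).
Normalized shortfalls: (330000−50000)/330000 = 0.8485 (×31); (330000−130000)/330000 = 0.6061 (×40); (330000−290000)/330000 = 0.1212 (×16).
Squared: 0.7199 (×31); 0.3673 (×40); 0.0147 (×16).
Sum = 37.245179; P₂ = 37.245179 / 157 = 0.2372.

0.2372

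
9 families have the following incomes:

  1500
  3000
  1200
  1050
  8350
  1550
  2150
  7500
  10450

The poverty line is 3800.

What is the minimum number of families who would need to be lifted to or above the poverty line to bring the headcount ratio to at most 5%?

6 of the 9 families are poor, so H = 6/9 = 0.667.
A headcount ratio of at most 5% allows at most ⌊0.05 × 9⌋ = 0 poor families.
So at least 6 − 0 = 6 must be lifted.

6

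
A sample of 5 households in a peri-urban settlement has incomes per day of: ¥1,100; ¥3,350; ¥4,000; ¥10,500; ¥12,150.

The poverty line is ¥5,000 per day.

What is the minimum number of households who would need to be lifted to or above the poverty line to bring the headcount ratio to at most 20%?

2

3 of the 5 households are poor, so H = 3/5 = 0.600.
A headcount ratio of at most 20% allows at most ⌊0.20 × 5⌋ = 1 poor households.
So at least 3 − 1 = 2 must be lifted.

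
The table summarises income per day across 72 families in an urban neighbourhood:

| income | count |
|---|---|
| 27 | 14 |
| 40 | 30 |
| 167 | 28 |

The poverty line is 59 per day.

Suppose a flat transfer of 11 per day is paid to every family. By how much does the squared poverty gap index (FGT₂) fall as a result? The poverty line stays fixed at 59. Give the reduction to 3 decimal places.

Before: below the line — 14×27, 30×40; squared poverty gap index (FGT₂) = 0.10041.
After the 11 transfer: below the line — 14×38, 30×51; squared poverty gap index (FGT₂) = 0.03229.
Reduction = 0.10041 − 0.03229 = 0.068.

0.068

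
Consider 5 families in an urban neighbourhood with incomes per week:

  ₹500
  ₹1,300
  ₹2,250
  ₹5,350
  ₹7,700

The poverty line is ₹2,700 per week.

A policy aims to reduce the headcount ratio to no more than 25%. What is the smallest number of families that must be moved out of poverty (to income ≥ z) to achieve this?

Currently q = 3 of N = 5 are below the line (H = 0.600).
A headcount ratio of at most 25% allows at most ⌊0.25 × 5⌋ = 1 poor families.
So at least 3 − 1 = 2 must be lifted.

2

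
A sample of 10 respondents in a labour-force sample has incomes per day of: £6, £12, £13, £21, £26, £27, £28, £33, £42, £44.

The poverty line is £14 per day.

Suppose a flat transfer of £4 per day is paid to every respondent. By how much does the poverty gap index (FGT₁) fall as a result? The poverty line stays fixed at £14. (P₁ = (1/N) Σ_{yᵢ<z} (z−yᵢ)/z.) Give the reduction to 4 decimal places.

Before: below the line — £6, £12, £13; poverty gap index (FGT₁) = 0.078571.
After the £4 transfer: below the line — £10; poverty gap index (FGT₁) = 0.028571.
Reduction = 0.078571 − 0.028571 = 0.0500.

0.0500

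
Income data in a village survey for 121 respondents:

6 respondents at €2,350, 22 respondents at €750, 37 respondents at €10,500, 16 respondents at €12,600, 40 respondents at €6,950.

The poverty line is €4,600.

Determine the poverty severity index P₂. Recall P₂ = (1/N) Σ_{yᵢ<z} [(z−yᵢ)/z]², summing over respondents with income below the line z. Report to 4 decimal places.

Below the line: 22×€750, 6×€2,350 (q = 28 of N = 121).
Normalized shortfalls: (4600−750)/4600 = 0.8370 (×22); (4600−2350)/4600 = 0.4891 (×6).
Squared: 0.7005 (×22); 0.2392 (×6).
Sum = 16.846408; P₂ = 16.846408 / 121 = 0.1392.

0.1392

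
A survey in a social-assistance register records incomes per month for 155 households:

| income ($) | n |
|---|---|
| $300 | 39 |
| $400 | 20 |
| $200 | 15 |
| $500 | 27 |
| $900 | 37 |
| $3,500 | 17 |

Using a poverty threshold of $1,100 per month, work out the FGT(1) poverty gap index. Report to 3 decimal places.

0.483

Below the line: 15×$200, 39×$300, 20×$400, 27×$500, 37×$900 (q = 138 of N = 155).
Shortfall ratios: (1100−200)/1100 = 0.8182 (×15); (1100−300)/1100 = 0.7273 (×39); (1100−400)/1100 = 0.6364 (×20); (1100−500)/1100 = 0.5455 (×27); (1100−900)/1100 = 0.1818 (×37).
Σ = 74.818182. Dividing by the full population N = 155 gives P₁ = 0.483.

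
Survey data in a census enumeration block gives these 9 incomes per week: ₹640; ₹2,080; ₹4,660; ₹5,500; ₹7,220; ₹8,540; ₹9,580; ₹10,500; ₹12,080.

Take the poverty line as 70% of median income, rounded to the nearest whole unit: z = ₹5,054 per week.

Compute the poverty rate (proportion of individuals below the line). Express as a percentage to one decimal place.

3 of the 9 individuals have income below ₹5,054.
H = 3/9 = 33.3%.

33.3%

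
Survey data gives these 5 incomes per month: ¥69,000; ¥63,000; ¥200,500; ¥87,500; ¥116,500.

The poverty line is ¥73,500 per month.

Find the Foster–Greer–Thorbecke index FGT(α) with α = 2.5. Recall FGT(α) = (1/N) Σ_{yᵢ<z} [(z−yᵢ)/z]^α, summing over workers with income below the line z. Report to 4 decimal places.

Below the line: ¥63,000, ¥69,000 (q = 2 of N = 5).
Shortfall ratios: (73500−63000)/73500 = 0.1429; (73500−69000)/73500 = 0.0612.
Raised to α = 2.5: 0.00771; 0.00093.
Sum = 0.008641; FGT(2.5) = 0.008641 / 5 = 0.0017.

0.0017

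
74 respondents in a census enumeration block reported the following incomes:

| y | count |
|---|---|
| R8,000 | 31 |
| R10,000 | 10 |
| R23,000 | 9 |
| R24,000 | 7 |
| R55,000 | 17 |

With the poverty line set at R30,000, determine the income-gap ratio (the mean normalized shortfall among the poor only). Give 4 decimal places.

0.5772

Below z: 31×R8,000, 10×R10,000, 9×R23,000, 7×R24,000 (q = 57 of N = 74).
Shortfall ratios (z−y)/z: 0.7333 (×31), 0.6667 (×10), 0.2333 (×9), 0.2000 (×7); sum = 32.900000.
The income-gap ratio divides by q (the poor only): 32.900000 / 57 = 0.5772.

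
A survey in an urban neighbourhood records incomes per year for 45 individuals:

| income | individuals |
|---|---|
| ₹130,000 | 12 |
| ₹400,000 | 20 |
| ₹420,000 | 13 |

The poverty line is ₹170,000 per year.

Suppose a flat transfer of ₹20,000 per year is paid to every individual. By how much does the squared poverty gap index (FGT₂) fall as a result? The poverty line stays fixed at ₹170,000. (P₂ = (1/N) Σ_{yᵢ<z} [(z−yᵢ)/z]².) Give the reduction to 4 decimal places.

0.0111

Before: below the line — 12×₹130,000; squared poverty gap index (FGT₂) = 0.014764.
After the ₹20,000 transfer: below the line — 12×₹150,000; squared poverty gap index (FGT₂) = 0.003691.
Reduction = 0.014764 − 0.003691 = 0.0111.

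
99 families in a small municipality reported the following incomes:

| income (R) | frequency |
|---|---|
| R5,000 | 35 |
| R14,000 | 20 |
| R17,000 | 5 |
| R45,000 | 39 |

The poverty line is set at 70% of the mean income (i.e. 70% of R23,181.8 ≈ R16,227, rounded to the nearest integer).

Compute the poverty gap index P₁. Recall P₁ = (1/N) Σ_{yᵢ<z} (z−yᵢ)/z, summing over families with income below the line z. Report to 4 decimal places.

0.2723

Incomes under z: 35×R5,000, 20×R14,000 (q = 55 of N = 99).
Relative gaps: (16227−5000)/16227 = 0.6919 (×35); (16227−14000)/16227 = 0.1372 (×20).
Σ = 26.960313. Dividing by the full population N = 99 gives P₁ = 0.2723.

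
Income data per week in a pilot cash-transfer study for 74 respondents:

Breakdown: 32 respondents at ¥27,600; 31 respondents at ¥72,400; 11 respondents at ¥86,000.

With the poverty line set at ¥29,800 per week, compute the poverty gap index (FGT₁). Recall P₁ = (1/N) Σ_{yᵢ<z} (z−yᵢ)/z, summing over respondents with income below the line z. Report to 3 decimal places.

Incomes under z: 32×¥27,600 (q = 32 of N = 74).
Shortfall ratios: (29800−27600)/29800 = 0.0738 (×32).
Sum of shortfalls = 2.362416; P₁ averages over all N: 2.362416 / 74 = 0.032.

0.032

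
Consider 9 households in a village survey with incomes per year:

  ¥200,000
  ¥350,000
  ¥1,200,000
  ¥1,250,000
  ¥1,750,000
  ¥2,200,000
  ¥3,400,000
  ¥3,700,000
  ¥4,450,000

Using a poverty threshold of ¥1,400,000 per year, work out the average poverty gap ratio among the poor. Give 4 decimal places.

Poor units: ¥200,000, ¥350,000, ¥1,200,000, ¥1,250,000 (q = 4 of N = 9).
Shortfall ratios (z−y)/z: 0.8571, 0.7500, 0.1429, 0.1071; sum = 1.857143.
I averages over the q = 4 poor units only: 1.857143 / 4 = 0.4643.

0.4643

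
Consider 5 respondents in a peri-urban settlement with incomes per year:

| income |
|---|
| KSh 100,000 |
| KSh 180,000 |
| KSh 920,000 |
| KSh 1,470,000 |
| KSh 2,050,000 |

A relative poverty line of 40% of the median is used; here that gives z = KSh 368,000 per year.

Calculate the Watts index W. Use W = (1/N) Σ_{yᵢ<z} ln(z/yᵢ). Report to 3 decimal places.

0.404

Below the line: KSh 100,000, KSh 180,000 (q = 2 of N = 5).
Log shortfalls: ln(368000/100000) = 1.3029; ln(368000/180000) = 0.7151.
W = 2.018039 / 5 = 0.404.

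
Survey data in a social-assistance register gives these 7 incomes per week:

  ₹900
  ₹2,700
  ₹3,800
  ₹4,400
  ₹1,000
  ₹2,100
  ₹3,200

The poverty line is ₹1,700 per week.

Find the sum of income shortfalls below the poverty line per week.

₹1,500

Below the line: ₹900, ₹1,000 (q = 2 of N = 7).
Individual gaps: 1700−900 = 800; 1700−1000 = 700.
Aggregate gap = ₹1,500.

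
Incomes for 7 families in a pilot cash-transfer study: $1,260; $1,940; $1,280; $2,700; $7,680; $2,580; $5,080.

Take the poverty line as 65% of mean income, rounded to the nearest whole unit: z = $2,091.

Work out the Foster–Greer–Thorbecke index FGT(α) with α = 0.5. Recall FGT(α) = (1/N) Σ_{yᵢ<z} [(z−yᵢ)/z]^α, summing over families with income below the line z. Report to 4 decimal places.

0.2174

Below z: $1,260, $1,280, $1,940 (q = 3 of N = 7).
Gap ratios (z−y)/z: (2091−1260)/2091 = 0.3974; (2091−1280)/2091 = 0.3879; (2091−1940)/2091 = 0.0722.
Raised to α = 0.5: 0.63041; 0.62278; 0.26873.
Sum = 1.521916; FGT(0.5) = 1.521916 / 7 = 0.2174.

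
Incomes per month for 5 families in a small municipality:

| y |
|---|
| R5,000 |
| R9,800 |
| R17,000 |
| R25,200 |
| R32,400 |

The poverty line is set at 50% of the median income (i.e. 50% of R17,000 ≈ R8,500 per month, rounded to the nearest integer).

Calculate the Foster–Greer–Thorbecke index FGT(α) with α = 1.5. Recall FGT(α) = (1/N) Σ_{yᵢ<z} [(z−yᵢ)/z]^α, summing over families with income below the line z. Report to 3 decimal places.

0.053

Poor units: R5,000 (q = 1 of N = 5).
Shortfall ratios: (8500−5000)/8500 = 0.4118.
Raised to α = 1.5: 0.26422.
Sum = 0.264225; FGT(1.5) = 0.264225 / 5 = 0.053.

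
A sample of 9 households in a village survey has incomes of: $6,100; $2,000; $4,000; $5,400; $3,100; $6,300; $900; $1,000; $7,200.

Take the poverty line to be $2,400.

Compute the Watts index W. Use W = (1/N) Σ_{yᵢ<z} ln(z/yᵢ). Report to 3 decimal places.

0.227

Incomes under z: $900, $1,000, $2,000 (q = 3 of N = 9).
Log gaps: ln(2400/900) = 0.9808; ln(2400/1000) = 0.8755; ln(2400/2000) = 0.1823.
W = 2.038620 / 9 = 0.227.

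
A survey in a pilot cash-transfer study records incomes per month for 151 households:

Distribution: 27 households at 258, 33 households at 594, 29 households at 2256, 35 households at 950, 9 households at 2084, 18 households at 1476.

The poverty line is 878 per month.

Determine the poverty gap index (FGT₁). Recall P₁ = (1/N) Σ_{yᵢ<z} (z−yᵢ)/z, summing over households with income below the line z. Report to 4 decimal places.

0.1970

Below the line: 27×258, 33×594 (q = 60 of N = 151).
Gap ratios (z−y)/z: (878−258)/878 = 0.7062 (×27); (878−594)/878 = 0.3235 (×33).
Σ = 29.740319. Dividing by the full population N = 151 gives P₁ = 0.1970.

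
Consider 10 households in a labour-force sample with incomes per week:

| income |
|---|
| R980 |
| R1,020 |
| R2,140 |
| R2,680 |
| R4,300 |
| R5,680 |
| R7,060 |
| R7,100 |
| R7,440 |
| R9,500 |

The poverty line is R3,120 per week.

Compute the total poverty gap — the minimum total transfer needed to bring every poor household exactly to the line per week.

R5,660

Below z: R980, R1,020, R2,140, R2,680 (q = 4 of N = 10).
Individual gaps: 3120−980 = 2140; 3120−1020 = 2100; 3120−2140 = 980; 3120−2680 = 440.
Aggregate gap = R5,660.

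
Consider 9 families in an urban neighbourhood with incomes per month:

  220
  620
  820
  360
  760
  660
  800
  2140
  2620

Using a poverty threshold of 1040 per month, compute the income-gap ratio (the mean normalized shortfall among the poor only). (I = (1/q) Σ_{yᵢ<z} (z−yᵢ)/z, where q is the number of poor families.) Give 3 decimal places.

0.418

Below the line: 220, 360, 620, 660, 760, 800, 820 (q = 7 of N = 9).
Shortfall ratios (z−y)/z: 0.7885, 0.6538, 0.4038, 0.3654, 0.2692, 0.2308, 0.2115; sum = 2.923077.
The income-gap ratio divides by q (the poor only): 2.923077 / 7 = 0.418.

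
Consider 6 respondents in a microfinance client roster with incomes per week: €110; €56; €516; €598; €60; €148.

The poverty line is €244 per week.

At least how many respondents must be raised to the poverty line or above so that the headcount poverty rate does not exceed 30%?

3

4 of the 6 respondents are poor, so H = 4/6 = 0.667.
A headcount ratio of at most 30% allows at most ⌊0.30 × 6⌋ = 1 poor respondents.
So at least 4 − 1 = 3 must be lifted.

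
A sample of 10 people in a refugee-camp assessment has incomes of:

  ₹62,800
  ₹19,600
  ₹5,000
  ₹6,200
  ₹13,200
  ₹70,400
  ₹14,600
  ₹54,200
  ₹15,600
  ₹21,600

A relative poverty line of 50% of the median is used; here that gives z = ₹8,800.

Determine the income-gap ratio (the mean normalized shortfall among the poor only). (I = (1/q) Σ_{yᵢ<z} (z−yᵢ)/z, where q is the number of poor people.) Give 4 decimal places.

Below the line: ₹5,000, ₹6,200 (q = 2 of N = 10).
Shortfall ratios (z−y)/z: 0.4318, 0.2955; sum = 0.727273.
The income-gap ratio divides by q (the poor only): 0.727273 / 2 = 0.3636.

0.3636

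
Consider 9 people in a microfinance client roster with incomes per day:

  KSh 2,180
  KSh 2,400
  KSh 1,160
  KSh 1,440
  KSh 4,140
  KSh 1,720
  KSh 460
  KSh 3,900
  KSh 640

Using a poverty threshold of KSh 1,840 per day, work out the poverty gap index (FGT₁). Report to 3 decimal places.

Below the line: KSh 460, KSh 640, KSh 1,160, KSh 1,440, KSh 1,720 (q = 5 of N = 9).
Shortfall ratios: (1840−460)/1840 = 0.7500; (1840−640)/1840 = 0.6522; (1840−1160)/1840 = 0.3696; (1840−1440)/1840 = 0.2174; (1840−1720)/1840 = 0.0652.
Sum of shortfalls = 2.054348; P₁ averages over all N: 2.054348 / 9 = 0.228.

0.228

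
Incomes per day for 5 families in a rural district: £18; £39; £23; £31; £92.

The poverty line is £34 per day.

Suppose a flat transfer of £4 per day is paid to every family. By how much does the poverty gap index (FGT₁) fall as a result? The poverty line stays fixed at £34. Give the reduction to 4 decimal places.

0.0647

Before: below the line — £18, £23, £31; poverty gap index (FGT₁) = 0.176471.
After the £4 transfer: below the line — £22, £27; poverty gap index (FGT₁) = 0.111765.
Reduction = 0.176471 − 0.111765 = 0.0647.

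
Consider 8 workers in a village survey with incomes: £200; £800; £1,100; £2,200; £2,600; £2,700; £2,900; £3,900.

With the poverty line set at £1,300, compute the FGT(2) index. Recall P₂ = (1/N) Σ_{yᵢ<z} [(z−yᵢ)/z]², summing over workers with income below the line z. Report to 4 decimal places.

Incomes under z: £200, £800, £1,100 (q = 3 of N = 8).
Normalized shortfalls: (1300−200)/1300 = 0.8462; (1300−800)/1300 = 0.3846; (1300−1100)/1300 = 0.1538.
Squared: 0.7160; 0.1479; 0.0237.
Sum = 0.887574; P₂ = 0.887574 / 8 = 0.1109.

0.1109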